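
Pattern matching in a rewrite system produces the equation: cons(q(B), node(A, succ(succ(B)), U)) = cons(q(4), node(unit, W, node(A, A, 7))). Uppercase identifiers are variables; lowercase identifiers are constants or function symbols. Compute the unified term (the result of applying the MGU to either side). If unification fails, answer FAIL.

Decompose cons/2: q(B) = q(4),  node(A, succ(succ(B)), U) = node(unit, W, node(A, A, 7)).
Decompose q/1: B = 4.
Bind B := 4; substituting into the remaining equation gives: node(A, succ(succ(4)), U) = node(unit, W, node(A, A, 7)).
Decompose node/3: A = unit,  succ(succ(4)) = W,  U = node(A, A, 7).
Bind A := unit; substituting into the one remaining equation that mentions A gives: U = node(unit, unit, 7).
Bind W := succ(succ(4)); no other remaining equation mentions W.
Bind U := node(unit, unit, 7).
Applying the MGU to either side gives cons(q(4), node(unit, succ(succ(4)), node(unit, unit, 7))).

cons(q(4), node(unit, succ(succ(4)), node(unit, unit, 7)))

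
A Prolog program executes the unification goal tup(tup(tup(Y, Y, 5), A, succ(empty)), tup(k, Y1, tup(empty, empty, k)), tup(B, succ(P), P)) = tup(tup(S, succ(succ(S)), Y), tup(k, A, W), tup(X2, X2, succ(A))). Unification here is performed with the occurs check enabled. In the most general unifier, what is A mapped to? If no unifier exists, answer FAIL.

Decompose tup/3: tup(tup(Y, Y, 5), A, succ(empty)) = tup(S, succ(succ(S)), Y),  tup(k, Y1, tup(empty, empty, k)) = tup(k, A, W),  tup(B, succ(P), P) = tup(X2, X2, succ(A)).
Decompose tup/3: tup(Y, Y, 5) = S,  A = succ(succ(S)),  succ(empty) = Y.
Bind S := tup(Y, Y, 5); substituting into the one remaining equation that mentions S gives: A = succ(succ(tup(Y, Y, 5))).
Bind A := succ(succ(tup(Y, Y, 5))); substituting into the 2 remaining equations that mention A gives: tup(k, Y1, tup(empty, empty, k)) = tup(k, succ(succ(tup(Y, Y, 5))), W),  tup(B, succ(P), P) = tup(X2, X2, succ(succ(succ(tup(Y, Y, 5))))).
Bind Y := succ(empty); substituting into the remaining equations gives: tup(k, Y1, tup(empty, empty, k)) = tup(k, succ(succ(tup(succ(empty), succ(empty), 5))), W),  tup(B, succ(P), P) = tup(X2, X2, succ(succ(succ(tup(succ(empty), succ(empty), 5))))). Substituting into the earlier bindings gives S := tup(succ(empty), succ(empty), 5), A := succ(succ(tup(succ(empty), succ(empty), 5))).
Decompose tup/3: k = k,  Y1 = succ(succ(tup(succ(empty), succ(empty), 5))),  tup(empty, empty, k) = W.
Delete trivial equation k = k.
Bind Y1 := succ(succ(tup(succ(empty), succ(empty), 5))); no other remaining equation mentions Y1.
Bind W := tup(empty, empty, k); no other remaining equation mentions W.
Decompose tup/3: B = X2,  succ(P) = X2,  P = succ(succ(succ(tup(succ(empty), succ(empty), 5)))).
Bind B := X2; no other remaining equation mentions B.
Bind X2 := succ(P); no other remaining equation mentions X2. Substituting into the earlier binding gives B := succ(P).
Bind P := succ(succ(succ(tup(succ(empty), succ(empty), 5)))). Substituting into the earlier bindings gives B := succ(succ(succ(succ(tup(succ(empty), succ(empty), 5))))), X2 := succ(succ(succ(succ(tup(succ(empty), succ(empty), 5))))).
MGU = { S -> tup(succ(empty), succ(empty), 5), A -> succ(succ(tup(succ(empty), succ(empty), 5))), Y -> succ(empty), Y1 -> succ(succ(tup(succ(empty), succ(empty), 5))), W -> tup(empty, empty, k), B -> succ(succ(succ(succ(tup(succ(empty), succ(empty), 5))))), X2 -> succ(succ(succ(succ(tup(succ(empty), succ(empty), 5))))), P -> succ(succ(succ(tup(succ(empty), succ(empty), 5)))) }, so A -> succ(succ(tup(succ(empty), succ(empty), 5))).

succ(succ(tup(succ(empty), succ(empty), 5)))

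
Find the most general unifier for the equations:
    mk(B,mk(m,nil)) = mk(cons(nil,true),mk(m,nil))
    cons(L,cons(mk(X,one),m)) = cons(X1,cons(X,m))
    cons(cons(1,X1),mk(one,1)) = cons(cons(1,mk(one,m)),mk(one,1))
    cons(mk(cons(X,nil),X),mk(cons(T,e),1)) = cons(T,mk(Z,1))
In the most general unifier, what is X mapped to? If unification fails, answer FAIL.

FAIL

Decompose mk/2: B = cons(nil,true),  mk(m,nil) = mk(m,nil).
Bind B := cons(nil,true); no other remaining equation mentions B.
Delete trivial equation mk(m,nil) = mk(m,nil).
Decompose cons/2: L = X1,  cons(mk(X,one),m) = cons(X,m).
Bind L := X1; no other remaining equation mentions L.
Decompose cons/2: mk(X,one) = X,  m = m.
Occurs check fails: X occurs in mk(X,one); the equation X = mk(X,one) has no finite solution.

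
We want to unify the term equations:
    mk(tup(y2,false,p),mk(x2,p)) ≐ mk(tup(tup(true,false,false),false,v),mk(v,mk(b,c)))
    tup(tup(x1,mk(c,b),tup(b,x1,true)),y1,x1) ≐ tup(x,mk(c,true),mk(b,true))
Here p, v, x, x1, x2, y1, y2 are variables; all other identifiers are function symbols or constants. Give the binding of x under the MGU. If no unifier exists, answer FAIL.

Decompose mk/2: tup(y2,false,p) ≐ tup(tup(true,false,false),false,v),  mk(x2,p) ≐ mk(v,mk(b,c)).
Decompose tup/3: y2 ≐ tup(true,false,false),  false ≐ false,  p ≐ v.
Bind y2 := tup(true,false,false); no other remaining equation mentions y2.
Delete trivial equation false ≐ false.
Bind p := v; substituting into the one remaining equation that mentions p gives: mk(x2,v) ≐ mk(v,mk(b,c)).
Decompose mk/2: x2 ≐ v,  v ≐ mk(b,c).
Bind x2 := v; no other remaining equation mentions x2.
Bind v := mk(b,c); no other remaining equation mentions v. Substituting into the earlier bindings gives p := mk(b,c), x2 := mk(b,c).
Decompose tup/3: tup(x1,mk(c,b),tup(b,x1,true)) ≐ x,  y1 ≐ mk(c,true),  x1 ≐ mk(b,true).
Bind x := tup(x1,mk(c,b),tup(b,x1,true)); no other remaining equation mentions x.
Bind y1 := mk(c,true); no other remaining equation mentions y1.
Bind x1 := mk(b,true). Substituting into the earlier binding gives x := tup(mk(b,true),mk(c,b),tup(b,mk(b,true),true)).
MGU = { y2 := tup(true,false,false), p := mk(b,c), x2 := mk(b,c), v := mk(b,c), x := tup(mk(b,true),mk(c,b),tup(b,mk(b,true),true)), y1 := mk(c,true), x1 := mk(b,true) }, so x := tup(mk(b,true),mk(c,b),tup(b,mk(b,true),true)).

tup(mk(b,true),mk(c,b),tup(b,mk(b,true),true))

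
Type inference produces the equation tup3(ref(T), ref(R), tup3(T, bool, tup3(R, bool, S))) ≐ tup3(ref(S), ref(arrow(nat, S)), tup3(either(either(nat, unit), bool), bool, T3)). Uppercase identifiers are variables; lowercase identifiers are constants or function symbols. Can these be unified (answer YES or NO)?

YES

Decompose tup3/3: ref(T) ≐ ref(S),  ref(R) ≐ ref(arrow(nat, S)),  tup3(T, bool, tup3(R, bool, S)) ≐ tup3(either(either(nat, unit), bool), bool, T3).
Decompose ref/1: T ≐ S.
Bind T := S; substituting into the one remaining equation that mentions T gives: tup3(S, bool, tup3(R, bool, S)) ≐ tup3(either(either(nat, unit), bool), bool, T3).
Decompose ref/1: R ≐ arrow(nat, S).
Bind R := arrow(nat, S); substituting into the remaining equation gives: tup3(S, bool, tup3(arrow(nat, S), bool, S)) ≐ tup3(either(either(nat, unit), bool), bool, T3).
Decompose tup3/3: S ≐ either(either(nat, unit), bool),  bool ≐ bool,  tup3(arrow(nat, S), bool, S) ≐ T3.
Bind S := either(either(nat, unit), bool); substituting into the one remaining equation that mentions S gives: tup3(arrow(nat, either(either(nat, unit), bool)), bool, either(either(nat, unit), bool)) ≐ T3. Substituting into the earlier bindings gives T := either(either(nat, unit), bool), R := arrow(nat, either(either(nat, unit), bool)).
Delete trivial equation bool ≐ bool.
Bind T3 := tup3(arrow(nat, either(either(nat, unit), bool)), bool, either(either(nat, unit), bool)).
No equations remain and no clash or occurs-check failure arose, so a unifier exists.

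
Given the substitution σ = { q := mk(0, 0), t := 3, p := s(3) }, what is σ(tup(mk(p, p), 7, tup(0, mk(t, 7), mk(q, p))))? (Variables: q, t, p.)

tup(mk(s(3), s(3)), 7, tup(0, mk(3, 7), mk(mk(0, 0), s(3))))

Replace each occurrence of q with mk(0, 0).
Replace each occurrence of t with 3.
Replace each occurrence of p with s(3).
Result: tup(mk(s(3), s(3)), 7, tup(0, mk(3, 7), mk(mk(0, 0), s(3)))).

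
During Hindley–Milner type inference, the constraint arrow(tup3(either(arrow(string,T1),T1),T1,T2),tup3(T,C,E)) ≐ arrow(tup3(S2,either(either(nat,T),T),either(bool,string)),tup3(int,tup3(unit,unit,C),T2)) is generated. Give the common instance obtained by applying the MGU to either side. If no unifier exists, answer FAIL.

Decompose arrow/2: tup3(either(arrow(string,T1),T1),T1,T2) ≐ tup3(S2,either(either(nat,T),T),either(bool,string)),  tup3(T,C,E) ≐ tup3(int,tup3(unit,unit,C),T2).
Decompose tup3/3: either(arrow(string,T1),T1) ≐ S2,  T1 ≐ either(either(nat,T),T),  T2 ≐ either(bool,string).
Bind S2 := either(arrow(string,T1),T1); no other remaining equation mentions S2.
Bind T1 := either(either(nat,T),T); no other remaining equation mentions T1. Substituting into the earlier binding gives S2 := either(arrow(string,either(either(nat,T),T)),either(either(nat,T),T)).
Bind T2 := either(bool,string); substituting into the remaining equation gives: tup3(T,C,E) ≐ tup3(int,tup3(unit,unit,C),either(bool,string)).
Decompose tup3/3: T ≐ int,  C ≐ tup3(unit,unit,C),  E ≐ either(bool,string).
Bind T := int; no other remaining equation mentions T. Substituting into the earlier bindings gives S2 := either(arrow(string,either(either(nat,int),int)),either(either(nat,int),int)), T1 := either(either(nat,int),int).
Occurs check fails: C occurs in tup3(unit,unit,C); the equation C ≐ tup3(unit,unit,C) has no finite solution.

FAIL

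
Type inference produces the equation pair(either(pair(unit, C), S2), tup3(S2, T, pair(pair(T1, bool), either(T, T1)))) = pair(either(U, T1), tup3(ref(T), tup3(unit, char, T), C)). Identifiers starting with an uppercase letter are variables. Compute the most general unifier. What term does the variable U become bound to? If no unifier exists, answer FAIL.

Decompose pair/2: either(pair(unit, C), S2) = either(U, T1),  tup3(S2, T, pair(pair(T1, bool), either(T, T1))) = tup3(ref(T), tup3(unit, char, T), C).
Decompose either/2: pair(unit, C) = U,  S2 = T1.
Bind U := pair(unit, C); no other remaining equation mentions U.
Bind S2 := T1; substituting into the remaining equation gives: tup3(T1, T, pair(pair(T1, bool), either(T, T1))) = tup3(ref(T), tup3(unit, char, T), C).
Decompose tup3/3: T1 = ref(T),  T = tup3(unit, char, T),  pair(pair(T1, bool), either(T, T1)) = C.
Bind T1 := ref(T); substituting into the one remaining equation that mentions T1 gives: pair(pair(ref(T), bool), either(T, ref(T))) = C. Substituting into the earlier binding gives S2 := ref(T).
Occurs check fails: T occurs in tup3(unit, char, T); the equation T = tup3(unit, char, T) has no finite solution.

FAIL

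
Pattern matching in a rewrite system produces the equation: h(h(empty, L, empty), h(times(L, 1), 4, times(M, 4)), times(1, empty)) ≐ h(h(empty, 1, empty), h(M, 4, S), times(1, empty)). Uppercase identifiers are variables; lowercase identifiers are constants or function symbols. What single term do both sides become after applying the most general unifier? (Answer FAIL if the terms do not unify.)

h(h(empty, 1, empty), h(times(1, 1), 4, times(times(1, 1), 4)), times(1, empty))

Decompose h/3: h(empty, L, empty) ≐ h(empty, 1, empty),  h(times(L, 1), 4, times(M, 4)) ≐ h(M, 4, S),  times(1, empty) ≐ times(1, empty).
Decompose h/3: empty ≐ empty,  L ≐ 1,  empty ≐ empty.
Delete trivial equation empty ≐ empty.
Bind L := 1; substituting into the one remaining equation that mentions L gives: h(times(1, 1), 4, times(M, 4)) ≐ h(M, 4, S).
Delete trivial equation empty ≐ empty.
Decompose h/3: times(1, 1) ≐ M,  4 ≐ 4,  times(M, 4) ≐ S.
Bind M := times(1, 1); substituting into the one remaining equation that mentions M gives: times(times(1, 1), 4) ≐ S.
Delete trivial equation 4 ≐ 4.
Bind S := times(times(1, 1), 4); no other remaining equation mentions S.
Delete trivial equation times(1, empty) ≐ times(1, empty).
Applying the MGU to either side gives h(h(empty, 1, empty), h(times(1, 1), 4, times(times(1, 1), 4)), times(1, empty)).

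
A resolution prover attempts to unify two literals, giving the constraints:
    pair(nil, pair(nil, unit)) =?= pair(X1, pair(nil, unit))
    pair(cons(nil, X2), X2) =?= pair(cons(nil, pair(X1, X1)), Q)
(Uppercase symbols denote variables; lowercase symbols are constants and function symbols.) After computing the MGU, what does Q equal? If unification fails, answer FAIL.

pair(nil, nil)

Decompose pair/2: nil =?= X1,  pair(nil, unit) =?= pair(nil, unit).
Bind X1 := nil; substituting into the one remaining equation that mentions X1 gives: pair(cons(nil, X2), X2) =?= pair(cons(nil, pair(nil, nil)), Q).
Delete trivial equation pair(nil, unit) =?= pair(nil, unit).
Decompose pair/2: cons(nil, X2) =?= cons(nil, pair(nil, nil)),  X2 =?= Q.
Decompose cons/2: nil =?= nil,  X2 =?= pair(nil, nil).
Delete trivial equation nil =?= nil.
Bind X2 := pair(nil, nil); substituting into the remaining equation gives: pair(nil, nil) =?= Q.
Bind Q := pair(nil, nil).
MGU = { X1 -> nil, X2 -> pair(nil, nil), Q -> pair(nil, nil) }, so Q -> pair(nil, nil).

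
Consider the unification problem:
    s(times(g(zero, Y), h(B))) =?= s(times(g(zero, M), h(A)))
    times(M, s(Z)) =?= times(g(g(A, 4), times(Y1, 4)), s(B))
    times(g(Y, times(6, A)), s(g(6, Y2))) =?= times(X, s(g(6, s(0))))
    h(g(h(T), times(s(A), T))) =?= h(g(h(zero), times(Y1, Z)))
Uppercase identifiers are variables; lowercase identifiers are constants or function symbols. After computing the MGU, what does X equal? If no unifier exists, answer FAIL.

Decompose s/1: times(g(zero, Y), h(B)) =?= times(g(zero, M), h(A)).
Decompose times/2: g(zero, Y) =?= g(zero, M),  h(B) =?= h(A).
Decompose g/2: zero =?= zero,  Y =?= M.
Delete trivial equation zero =?= zero.
Bind Y := M; substituting into the one remaining equation that mentions Y gives: times(g(M, times(6, A)), s(g(6, Y2))) =?= times(X, s(g(6, s(0)))).
Decompose h/1: B =?= A.
Bind B := A; substituting into the one remaining equation that mentions B gives: times(M, s(Z)) =?= times(g(g(A, 4), times(Y1, 4)), s(A)).
Decompose times/2: M =?= g(g(A, 4), times(Y1, 4)),  s(Z) =?= s(A).
Bind M := g(g(A, 4), times(Y1, 4)); substituting into the one remaining equation that mentions M gives: times(g(g(g(A, 4), times(Y1, 4)), times(6, A)), s(g(6, Y2))) =?= times(X, s(g(6, s(0)))). Substituting into the earlier binding gives Y := g(g(A, 4), times(Y1, 4)).
Decompose s/1: Z =?= A.
Bind Z := A; substituting into the one remaining equation that mentions Z gives: h(g(h(T), times(s(A), T))) =?= h(g(h(zero), times(Y1, A))).
Decompose times/2: g(g(g(A, 4), times(Y1, 4)), times(6, A)) =?= X,  s(g(6, Y2)) =?= s(g(6, s(0))).
Bind X := g(g(g(A, 4), times(Y1, 4)), times(6, A)); no other remaining equation mentions X.
Decompose s/1: g(6, Y2) =?= g(6, s(0)).
Decompose g/2: 6 =?= 6,  Y2 =?= s(0).
Delete trivial equation 6 =?= 6.
Bind Y2 := s(0); no other remaining equation mentions Y2.
Decompose h/1: g(h(T), times(s(A), T)) =?= g(h(zero), times(Y1, A)).
Decompose g/2: h(T) =?= h(zero),  times(s(A), T) =?= times(Y1, A).
Decompose h/1: T =?= zero.
Bind T := zero; substituting into the remaining equation gives: times(s(A), zero) =?= times(Y1, A).
Decompose times/2: s(A) =?= Y1,  zero =?= A.
Bind Y1 := s(A); no other remaining equation mentions Y1. Substituting into the earlier bindings gives Y := g(g(A, 4), times(s(A), 4)), M := g(g(A, 4), times(s(A), 4)), X := g(g(g(A, 4), times(s(A), 4)), times(6, A)).
Bind A := zero. Substituting into the earlier bindings gives Y := g(g(zero, 4), times(s(zero), 4)), B := zero, M := g(g(zero, 4), times(s(zero), 4)), Z := zero, X := g(g(g(zero, 4), times(s(zero), 4)), times(6, zero)), Y1 := s(zero).
MGU = { Y ↦ g(g(zero, 4), times(s(zero), 4)), B ↦ zero, M ↦ g(g(zero, 4), times(s(zero), 4)), Z ↦ zero, X ↦ g(g(g(zero, 4), times(s(zero), 4)), times(6, zero)), Y2 ↦ s(0), T ↦ zero, Y1 ↦ s(zero), A ↦ zero }, so X ↦ g(g(g(zero, 4), times(s(zero), 4)), times(6, zero)).

g(g(g(zero, 4), times(s(zero), 4)), times(6, zero))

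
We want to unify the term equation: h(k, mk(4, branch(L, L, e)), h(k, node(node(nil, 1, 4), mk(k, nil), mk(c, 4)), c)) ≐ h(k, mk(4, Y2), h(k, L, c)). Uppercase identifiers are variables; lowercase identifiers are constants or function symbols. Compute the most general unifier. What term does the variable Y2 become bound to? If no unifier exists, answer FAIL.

Decompose h/3: k ≐ k,  mk(4, branch(L, L, e)) ≐ mk(4, Y2),  h(k, node(node(nil, 1, 4), mk(k, nil), mk(c, 4)), c) ≐ h(k, L, c).
Delete trivial equation k ≐ k.
Decompose mk/2: 4 ≐ 4,  branch(L, L, e) ≐ Y2.
Delete trivial equation 4 ≐ 4.
Bind Y2 := branch(L, L, e); no other remaining equation mentions Y2.
Decompose h/3: k ≐ k,  node(node(nil, 1, 4), mk(k, nil), mk(c, 4)) ≐ L,  c ≐ c.
Delete trivial equation k ≐ k.
Bind L := node(node(nil, 1, 4), mk(k, nil), mk(c, 4)); no other remaining equation mentions L. Substituting into the earlier binding gives Y2 := branch(node(node(nil, 1, 4), mk(k, nil), mk(c, 4)), node(node(nil, 1, 4), mk(k, nil), mk(c, 4)), e).
Delete trivial equation c ≐ c.
MGU = { Y2 := branch(node(node(nil, 1, 4), mk(k, nil), mk(c, 4)), node(node(nil, 1, 4), mk(k, nil), mk(c, 4)), e), L := node(node(nil, 1, 4), mk(k, nil), mk(c, 4)) }, so Y2 := branch(node(node(nil, 1, 4), mk(k, nil), mk(c, 4)), node(node(nil, 1, 4), mk(k, nil), mk(c, 4)), e).

branch(node(node(nil, 1, 4), mk(k, nil), mk(c, 4)), node(node(nil, 1, 4), mk(k, nil), mk(c, 4)), e)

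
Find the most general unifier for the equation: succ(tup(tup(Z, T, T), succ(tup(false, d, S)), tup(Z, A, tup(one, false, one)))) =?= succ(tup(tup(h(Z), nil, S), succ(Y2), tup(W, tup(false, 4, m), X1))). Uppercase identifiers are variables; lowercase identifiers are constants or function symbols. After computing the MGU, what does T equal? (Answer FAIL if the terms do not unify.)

Decompose succ/1: tup(tup(Z, T, T), succ(tup(false, d, S)), tup(Z, A, tup(one, false, one))) =?= tup(tup(h(Z), nil, S), succ(Y2), tup(W, tup(false, 4, m), X1)).
Decompose tup/3: tup(Z, T, T) =?= tup(h(Z), nil, S),  succ(tup(false, d, S)) =?= succ(Y2),  tup(Z, A, tup(one, false, one)) =?= tup(W, tup(false, 4, m), X1).
Decompose tup/3: Z =?= h(Z),  T =?= nil,  T =?= S.
Occurs check fails: Z occurs in h(Z); the equation Z =?= h(Z) has no finite solution.

FAIL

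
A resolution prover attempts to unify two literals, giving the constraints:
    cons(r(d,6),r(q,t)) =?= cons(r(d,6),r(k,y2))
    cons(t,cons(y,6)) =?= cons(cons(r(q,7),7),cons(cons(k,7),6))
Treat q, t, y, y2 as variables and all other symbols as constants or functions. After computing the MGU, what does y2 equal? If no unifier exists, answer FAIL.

cons(r(k,7),7)

Decompose cons/2: r(d,6) =?= r(d,6),  r(q,t) =?= r(k,y2).
Delete trivial equation r(d,6) =?= r(d,6).
Decompose r/2: q =?= k,  t =?= y2.
Bind q := k; substituting into the one remaining equation that mentions q gives: cons(t,cons(y,6)) =?= cons(cons(r(k,7),7),cons(cons(k,7),6)).
Bind t := y2; substituting into the remaining equation gives: cons(y2,cons(y,6)) =?= cons(cons(r(k,7),7),cons(cons(k,7),6)).
Decompose cons/2: y2 =?= cons(r(k,7),7),  cons(y,6) =?= cons(cons(k,7),6).
Bind y2 := cons(r(k,7),7); no other remaining equation mentions y2. Substituting into the earlier binding gives t := cons(r(k,7),7).
Decompose cons/2: y =?= cons(k,7),  6 =?= 6.
Bind y := cons(k,7); no other remaining equation mentions y.
Delete trivial equation 6 =?= 6.
MGU = { q := k, t := cons(r(k,7),7), y2 := cons(r(k,7),7), y := cons(k,7) }, so y2 := cons(r(k,7),7).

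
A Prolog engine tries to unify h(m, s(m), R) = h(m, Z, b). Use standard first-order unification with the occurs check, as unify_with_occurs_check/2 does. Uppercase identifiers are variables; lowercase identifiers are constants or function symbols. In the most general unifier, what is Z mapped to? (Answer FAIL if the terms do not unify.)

Decompose h/3: m = m,  s(m) = Z,  R = b.
Delete trivial equation m = m.
Bind Z := s(m); no other remaining equation mentions Z.
Bind R := b.
MGU = { Z = s(m), R = b }, so Z = s(m).

s(m)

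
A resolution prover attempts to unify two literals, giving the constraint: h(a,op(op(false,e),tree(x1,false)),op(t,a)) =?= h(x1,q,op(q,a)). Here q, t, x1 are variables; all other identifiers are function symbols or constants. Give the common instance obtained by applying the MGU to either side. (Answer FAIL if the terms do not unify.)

h(a,op(op(false,e),tree(a,false)),op(op(op(false,e),tree(a,false)),a))

Decompose h/3: a =?= x1,  op(op(false,e),tree(x1,false)) =?= q,  op(t,a) =?= op(q,a).
Bind x1 := a; substituting into the one remaining equation that mentions x1 gives: op(op(false,e),tree(a,false)) =?= q.
Bind q := op(op(false,e),tree(a,false)); substituting into the remaining equation gives: op(t,a) =?= op(op(op(false,e),tree(a,false)),a).
Decompose op/2: t =?= op(op(false,e),tree(a,false)),  a =?= a.
Bind t := op(op(false,e),tree(a,false)); no other remaining equation mentions t.
Delete trivial equation a =?= a.
Applying the MGU to either side gives h(a,op(op(false,e),tree(a,false)),op(op(op(false,e),tree(a,false)),a)).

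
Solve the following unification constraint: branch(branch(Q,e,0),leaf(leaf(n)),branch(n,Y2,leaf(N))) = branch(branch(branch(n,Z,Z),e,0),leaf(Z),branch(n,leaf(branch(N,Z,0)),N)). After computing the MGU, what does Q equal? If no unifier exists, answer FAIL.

Decompose branch/3: branch(Q,e,0) = branch(branch(n,Z,Z),e,0),  leaf(leaf(n)) = leaf(Z),  branch(n,Y2,leaf(N)) = branch(n,leaf(branch(N,Z,0)),N).
Decompose branch/3: Q = branch(n,Z,Z),  e = e,  0 = 0.
Bind Q := branch(n,Z,Z); no other remaining equation mentions Q.
Delete trivial equation e = e.
Delete trivial equation 0 = 0.
Decompose leaf/1: leaf(n) = Z.
Bind Z := leaf(n); substituting into the remaining equation gives: branch(n,Y2,leaf(N)) = branch(n,leaf(branch(N,leaf(n),0)),N). Substituting into the earlier binding gives Q := branch(n,leaf(n),leaf(n)).
Decompose branch/3: n = n,  Y2 = leaf(branch(N,leaf(n),0)),  leaf(N) = N.
Delete trivial equation n = n.
Bind Y2 := leaf(branch(N,leaf(n),0)); no other remaining equation mentions Y2.
Occurs check fails: N occurs in leaf(N); the equation N = leaf(N) has no finite solution.

FAIL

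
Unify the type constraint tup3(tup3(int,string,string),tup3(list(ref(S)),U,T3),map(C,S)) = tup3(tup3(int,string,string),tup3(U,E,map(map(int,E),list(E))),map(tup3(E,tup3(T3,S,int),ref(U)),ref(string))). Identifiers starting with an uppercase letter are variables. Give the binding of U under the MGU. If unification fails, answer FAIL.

Decompose tup3/3: tup3(int,string,string) = tup3(int,string,string),  tup3(list(ref(S)),U,T3) = tup3(U,E,map(map(int,E),list(E))),  map(C,S) = map(tup3(E,tup3(T3,S,int),ref(U)),ref(string)).
Delete trivial equation tup3(int,string,string) = tup3(int,string,string).
Decompose tup3/3: list(ref(S)) = U,  U = E,  T3 = map(map(int,E),list(E)).
Bind U := list(ref(S)); substituting into the 2 remaining equations that mention U gives: list(ref(S)) = E,  map(C,S) = map(tup3(E,tup3(T3,S,int),ref(list(ref(S)))),ref(string)).
Bind E := list(ref(S)); substituting into the remaining equations gives: T3 = map(map(int,list(ref(S))),list(list(ref(S)))),  map(C,S) = map(tup3(list(ref(S)),tup3(T3,S,int),ref(list(ref(S)))),ref(string)).
Bind T3 := map(map(int,list(ref(S))),list(list(ref(S)))); substituting into the remaining equation gives: map(C,S) = map(tup3(list(ref(S)),tup3(map(map(int,list(ref(S))),list(list(ref(S)))),S,int),ref(list(ref(S)))),ref(string)).
Decompose map/2: C = tup3(list(ref(S)),tup3(map(map(int,list(ref(S))),list(list(ref(S)))),S,int),ref(list(ref(S)))),  S = ref(string).
Bind C := tup3(list(ref(S)),tup3(map(map(int,list(ref(S))),list(list(ref(S)))),S,int),ref(list(ref(S)))); no other remaining equation mentions C.
Bind S := ref(string). Substituting into the earlier bindings gives U := list(ref(ref(string))), E := list(ref(ref(string))), T3 := map(map(int,list(ref(ref(string)))),list(list(ref(ref(string))))), C := tup3(list(ref(ref(string))),tup3(map(map(int,list(ref(ref(string)))),list(list(ref(ref(string))))),ref(string),int),ref(list(ref(ref(string))))).
MGU = { U ↦ list(ref(ref(string))), E ↦ list(ref(ref(string))), T3 ↦ map(map(int,list(ref(ref(string)))),list(list(ref(ref(string))))), C ↦ tup3(list(ref(ref(string))),tup3(map(map(int,list(ref(ref(string)))),list(list(ref(ref(string))))),ref(string),int),ref(list(ref(ref(string))))), S ↦ ref(string) }, so U ↦ list(ref(ref(string))).

list(ref(ref(string)))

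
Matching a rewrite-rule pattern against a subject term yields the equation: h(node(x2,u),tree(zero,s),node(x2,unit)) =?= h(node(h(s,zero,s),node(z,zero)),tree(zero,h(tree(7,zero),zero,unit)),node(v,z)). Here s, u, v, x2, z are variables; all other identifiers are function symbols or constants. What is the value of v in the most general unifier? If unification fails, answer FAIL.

Decompose h/3: node(x2,u) =?= node(h(s,zero,s),node(z,zero)),  tree(zero,s) =?= tree(zero,h(tree(7,zero),zero,unit)),  node(x2,unit) =?= node(v,z).
Decompose node/2: x2 =?= h(s,zero,s),  u =?= node(z,zero).
Bind x2 := h(s,zero,s); substituting into the one remaining equation that mentions x2 gives: node(h(s,zero,s),unit) =?= node(v,z).
Bind u := node(z,zero); no other remaining equation mentions u.
Decompose tree/2: zero =?= zero,  s =?= h(tree(7,zero),zero,unit).
Delete trivial equation zero =?= zero.
Bind s := h(tree(7,zero),zero,unit); substituting into the remaining equation gives: node(h(h(tree(7,zero),zero,unit),zero,h(tree(7,zero),zero,unit)),unit) =?= node(v,z). Substituting into the earlier binding gives x2 := h(h(tree(7,zero),zero,unit),zero,h(tree(7,zero),zero,unit)).
Decompose node/2: h(h(tree(7,zero),zero,unit),zero,h(tree(7,zero),zero,unit)) =?= v,  unit =?= z.
Bind v := h(h(tree(7,zero),zero,unit),zero,h(tree(7,zero),zero,unit)); no other remaining equation mentions v.
Bind z := unit. Substituting into the earlier binding gives u := node(unit,zero).
MGU = { x2 := h(h(tree(7,zero),zero,unit),zero,h(tree(7,zero),zero,unit)), u := node(unit,zero), s := h(tree(7,zero),zero,unit), v := h(h(tree(7,zero),zero,unit),zero,h(tree(7,zero),zero,unit)), z := unit }, so v := h(h(tree(7,zero),zero,unit),zero,h(tree(7,zero),zero,unit)).

h(h(tree(7,zero),zero,unit),zero,h(tree(7,zero),zero,unit))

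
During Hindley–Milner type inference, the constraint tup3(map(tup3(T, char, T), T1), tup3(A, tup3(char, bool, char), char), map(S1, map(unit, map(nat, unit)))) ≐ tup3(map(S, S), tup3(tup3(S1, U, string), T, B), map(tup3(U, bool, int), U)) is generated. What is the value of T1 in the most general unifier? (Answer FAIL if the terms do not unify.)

tup3(tup3(char, bool, char), char, tup3(char, bool, char))

Decompose tup3/3: map(tup3(T, char, T), T1) ≐ map(S, S),  tup3(A, tup3(char, bool, char), char) ≐ tup3(tup3(S1, U, string), T, B),  map(S1, map(unit, map(nat, unit))) ≐ map(tup3(U, bool, int), U).
Decompose map/2: tup3(T, char, T) ≐ S,  T1 ≐ S.
Bind S := tup3(T, char, T); substituting into the one remaining equation that mentions S gives: T1 ≐ tup3(T, char, T).
Bind T1 := tup3(T, char, T); no other remaining equation mentions T1.
Decompose tup3/3: A ≐ tup3(S1, U, string),  tup3(char, bool, char) ≐ T,  char ≐ B.
Bind A := tup3(S1, U, string); no other remaining equation mentions A.
Bind T := tup3(char, bool, char); no other remaining equation mentions T. Substituting into the earlier bindings gives S := tup3(tup3(char, bool, char), char, tup3(char, bool, char)), T1 := tup3(tup3(char, bool, char), char, tup3(char, bool, char)).
Bind B := char; no other remaining equation mentions B.
Decompose map/2: S1 ≐ tup3(U, bool, int),  map(unit, map(nat, unit)) ≐ U.
Bind S1 := tup3(U, bool, int); no other remaining equation mentions S1. Substituting into the earlier binding gives A := tup3(tup3(U, bool, int), U, string).
Bind U := map(unit, map(nat, unit)). Substituting into the earlier bindings gives A := tup3(tup3(map(unit, map(nat, unit)), bool, int), map(unit, map(nat, unit)), string), S1 := tup3(map(unit, map(nat, unit)), bool, int).
MGU = { S -> tup3(tup3(char, bool, char), char, tup3(char, bool, char)), T1 -> tup3(tup3(char, bool, char), char, tup3(char, bool, char)), A -> tup3(tup3(map(unit, map(nat, unit)), bool, int), map(unit, map(nat, unit)), string), T -> tup3(char, bool, char), B -> char, S1 -> tup3(map(unit, map(nat, unit)), bool, int), U -> map(unit, map(nat, unit)) }, so T1 -> tup3(tup3(char, bool, char), char, tup3(char, bool, char)).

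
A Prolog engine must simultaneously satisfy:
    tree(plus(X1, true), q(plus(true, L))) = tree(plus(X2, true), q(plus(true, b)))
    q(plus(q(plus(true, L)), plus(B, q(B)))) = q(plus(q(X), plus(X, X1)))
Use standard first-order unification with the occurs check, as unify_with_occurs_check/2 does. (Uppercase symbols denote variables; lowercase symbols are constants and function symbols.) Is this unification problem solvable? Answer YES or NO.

YES

Decompose tree/2: plus(X1, true) = plus(X2, true),  q(plus(true, L)) = q(plus(true, b)).
Decompose plus/2: X1 = X2,  true = true.
Bind X1 := X2; substituting into the one remaining equation that mentions X1 gives: q(plus(q(plus(true, L)), plus(B, q(B)))) = q(plus(q(X), plus(X, X2))).
Delete trivial equation true = true.
Decompose q/1: plus(true, L) = plus(true, b).
Decompose plus/2: true = true,  L = b.
Delete trivial equation true = true.
Bind L := b; substituting into the remaining equation gives: q(plus(q(plus(true, b)), plus(B, q(B)))) = q(plus(q(X), plus(X, X2))).
Decompose q/1: plus(q(plus(true, b)), plus(B, q(B))) = plus(q(X), plus(X, X2)).
Decompose plus/2: q(plus(true, b)) = q(X),  plus(B, q(B)) = plus(X, X2).
Decompose q/1: plus(true, b) = X.
Bind X := plus(true, b); substituting into the remaining equation gives: plus(B, q(B)) = plus(plus(true, b), X2).
Decompose plus/2: B = plus(true, b),  q(B) = X2.
Bind B := plus(true, b); substituting into the remaining equation gives: q(plus(true, b)) = X2.
Bind X2 := q(plus(true, b)). Substituting into the earlier binding gives X1 := q(plus(true, b)).
No equations remain and no clash or occurs-check failure arose, so a unifier exists.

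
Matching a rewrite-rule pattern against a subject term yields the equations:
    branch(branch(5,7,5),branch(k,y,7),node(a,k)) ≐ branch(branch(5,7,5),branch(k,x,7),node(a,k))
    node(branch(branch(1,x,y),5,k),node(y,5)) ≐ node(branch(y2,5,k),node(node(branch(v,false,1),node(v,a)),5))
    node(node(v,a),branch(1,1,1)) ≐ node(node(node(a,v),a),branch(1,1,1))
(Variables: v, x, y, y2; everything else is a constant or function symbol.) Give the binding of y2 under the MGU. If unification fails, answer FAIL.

FAIL

Decompose branch/3: branch(5,7,5) ≐ branch(5,7,5),  branch(k,y,7) ≐ branch(k,x,7),  node(a,k) ≐ node(a,k).
Delete trivial equation branch(5,7,5) ≐ branch(5,7,5).
Decompose branch/3: k ≐ k,  y ≐ x,  7 ≐ 7.
Delete trivial equation k ≐ k.
Bind y := x; substituting into the one remaining equation that mentions y gives: node(branch(branch(1,x,x),5,k),node(x,5)) ≐ node(branch(y2,5,k),node(node(branch(v,false,1),node(v,a)),5)).
Delete trivial equation 7 ≐ 7.
Delete trivial equation node(a,k) ≐ node(a,k).
Decompose node/2: branch(branch(1,x,x),5,k) ≐ branch(y2,5,k),  node(x,5) ≐ node(node(branch(v,false,1),node(v,a)),5).
Decompose branch/3: branch(1,x,x) ≐ y2,  5 ≐ 5,  k ≐ k.
Bind y2 := branch(1,x,x); no other remaining equation mentions y2.
Delete trivial equation 5 ≐ 5.
Delete trivial equation k ≐ k.
Decompose node/2: x ≐ node(branch(v,false,1),node(v,a)),  5 ≐ 5.
Bind x := node(branch(v,false,1),node(v,a)); no other remaining equation mentions x. Substituting into the earlier bindings gives y := node(branch(v,false,1),node(v,a)), y2 := branch(1,node(branch(v,false,1),node(v,a)),node(branch(v,false,1),node(v,a))).
Delete trivial equation 5 ≐ 5.
Decompose node/2: node(v,a) ≐ node(node(a,v),a),  branch(1,1,1) ≐ branch(1,1,1).
Decompose node/2: v ≐ node(a,v),  a ≐ a.
Occurs check fails: v occurs in node(a,v); the equation v ≐ node(a,v) has no finite solution.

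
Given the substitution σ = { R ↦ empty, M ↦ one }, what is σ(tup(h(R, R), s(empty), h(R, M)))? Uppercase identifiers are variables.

Replace each occurrence of R with empty.
Replace each occurrence of M with one.
Result: tup(h(empty, empty), s(empty), h(empty, one)).

tup(h(empty, empty), s(empty), h(empty, one))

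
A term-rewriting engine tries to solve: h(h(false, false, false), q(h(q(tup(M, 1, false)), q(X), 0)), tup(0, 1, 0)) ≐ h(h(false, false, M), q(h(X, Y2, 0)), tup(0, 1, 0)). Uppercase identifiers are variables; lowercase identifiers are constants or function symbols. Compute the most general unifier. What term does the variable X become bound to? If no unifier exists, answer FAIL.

q(tup(false, 1, false))

Decompose h/3: h(false, false, false) ≐ h(false, false, M),  q(h(q(tup(M, 1, false)), q(X), 0)) ≐ q(h(X, Y2, 0)),  tup(0, 1, 0) ≐ tup(0, 1, 0).
Decompose h/3: false ≐ false,  false ≐ false,  false ≐ M.
Delete trivial equation false ≐ false.
Delete trivial equation false ≐ false.
Bind M := false; substituting into the one remaining equation that mentions M gives: q(h(q(tup(false, 1, false)), q(X), 0)) ≐ q(h(X, Y2, 0)).
Decompose q/1: h(q(tup(false, 1, false)), q(X), 0) ≐ h(X, Y2, 0).
Decompose h/3: q(tup(false, 1, false)) ≐ X,  q(X) ≐ Y2,  0 ≐ 0.
Bind X := q(tup(false, 1, false)); substituting into the one remaining equation that mentions X gives: q(q(tup(false, 1, false))) ≐ Y2.
Bind Y2 := q(q(tup(false, 1, false))); no other remaining equation mentions Y2.
Delete trivial equation 0 ≐ 0.
Delete trivial equation tup(0, 1, 0) ≐ tup(0, 1, 0).
MGU = { M := false, X := q(tup(false, 1, false)), Y2 := q(q(tup(false, 1, false))) }, so X := q(tup(false, 1, false)).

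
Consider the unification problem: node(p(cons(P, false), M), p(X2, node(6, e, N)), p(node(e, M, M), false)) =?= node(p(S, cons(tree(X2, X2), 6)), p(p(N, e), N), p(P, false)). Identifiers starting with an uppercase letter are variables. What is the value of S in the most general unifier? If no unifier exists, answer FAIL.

FAIL

Decompose node/3: p(cons(P, false), M) =?= p(S, cons(tree(X2, X2), 6)),  p(X2, node(6, e, N)) =?= p(p(N, e), N),  p(node(e, M, M), false) =?= p(P, false).
Decompose p/2: cons(P, false) =?= S,  M =?= cons(tree(X2, X2), 6).
Bind S := cons(P, false); no other remaining equation mentions S.
Bind M := cons(tree(X2, X2), 6); substituting into the one remaining equation that mentions M gives: p(node(e, cons(tree(X2, X2), 6), cons(tree(X2, X2), 6)), false) =?= p(P, false).
Decompose p/2: X2 =?= p(N, e),  node(6, e, N) =?= N.
Bind X2 := p(N, e); substituting into the one remaining equation that mentions X2 gives: p(node(e, cons(tree(p(N, e), p(N, e)), 6), cons(tree(p(N, e), p(N, e)), 6)), false) =?= p(P, false). Substituting into the earlier binding gives M := cons(tree(p(N, e), p(N, e)), 6).
Occurs check fails: N occurs in node(6, e, N); the equation N =?= node(6, e, N) has no finite solution.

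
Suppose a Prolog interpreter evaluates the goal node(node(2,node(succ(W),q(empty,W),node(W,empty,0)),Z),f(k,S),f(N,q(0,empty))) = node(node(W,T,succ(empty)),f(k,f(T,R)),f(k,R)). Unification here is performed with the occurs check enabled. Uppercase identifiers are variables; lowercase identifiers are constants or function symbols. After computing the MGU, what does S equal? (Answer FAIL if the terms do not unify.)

f(node(succ(2),q(empty,2),node(2,empty,0)),q(0,empty))

Decompose node/3: node(2,node(succ(W),q(empty,W),node(W,empty,0)),Z) = node(W,T,succ(empty)),  f(k,S) = f(k,f(T,R)),  f(N,q(0,empty)) = f(k,R).
Decompose node/3: 2 = W,  node(succ(W),q(empty,W),node(W,empty,0)) = T,  Z = succ(empty).
Bind W := 2; substituting into the one remaining equation that mentions W gives: node(succ(2),q(empty,2),node(2,empty,0)) = T.
Bind T := node(succ(2),q(empty,2),node(2,empty,0)); substituting into the one remaining equation that mentions T gives: f(k,S) = f(k,f(node(succ(2),q(empty,2),node(2,empty,0)),R)).
Bind Z := succ(empty); no other remaining equation mentions Z.
Decompose f/2: k = k,  S = f(node(succ(2),q(empty,2),node(2,empty,0)),R).
Delete trivial equation k = k.
Bind S := f(node(succ(2),q(empty,2),node(2,empty,0)),R); no other remaining equation mentions S.
Decompose f/2: N = k,  q(0,empty) = R.
Bind N := k; no other remaining equation mentions N.
Bind R := q(0,empty). Substituting into the earlier binding gives S := f(node(succ(2),q(empty,2),node(2,empty,0)),q(0,empty)).
MGU = { W = 2, T = node(succ(2),q(empty,2),node(2,empty,0)), Z = succ(empty), S = f(node(succ(2),q(empty,2),node(2,empty,0)),q(0,empty)), N = k, R = q(0,empty) }, so S = f(node(succ(2),q(empty,2),node(2,empty,0)),q(0,empty)).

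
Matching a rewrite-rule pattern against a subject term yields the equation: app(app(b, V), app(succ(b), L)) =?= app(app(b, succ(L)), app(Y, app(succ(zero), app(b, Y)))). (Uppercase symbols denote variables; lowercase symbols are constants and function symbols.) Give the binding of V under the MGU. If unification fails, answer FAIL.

succ(app(succ(zero), app(b, succ(b))))

Decompose app/2: app(b, V) =?= app(b, succ(L)),  app(succ(b), L) =?= app(Y, app(succ(zero), app(b, Y))).
Decompose app/2: b =?= b,  V =?= succ(L).
Delete trivial equation b =?= b.
Bind V := succ(L); no other remaining equation mentions V.
Decompose app/2: succ(b) =?= Y,  L =?= app(succ(zero), app(b, Y)).
Bind Y := succ(b); substituting into the remaining equation gives: L =?= app(succ(zero), app(b, succ(b))).
Bind L := app(succ(zero), app(b, succ(b))). Substituting into the earlier binding gives V := succ(app(succ(zero), app(b, succ(b)))).
MGU = { V := succ(app(succ(zero), app(b, succ(b)))), Y := succ(b), L := app(succ(zero), app(b, succ(b))) }, so V := succ(app(succ(zero), app(b, succ(b)))).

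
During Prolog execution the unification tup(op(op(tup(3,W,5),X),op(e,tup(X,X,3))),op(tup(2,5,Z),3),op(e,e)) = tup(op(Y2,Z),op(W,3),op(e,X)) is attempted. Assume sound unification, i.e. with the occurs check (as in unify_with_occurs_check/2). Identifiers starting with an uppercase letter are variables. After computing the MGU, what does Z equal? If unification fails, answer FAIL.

Decompose tup/3: op(op(tup(3,W,5),X),op(e,tup(X,X,3))) = op(Y2,Z),  op(tup(2,5,Z),3) = op(W,3),  op(e,e) = op(e,X).
Decompose op/2: op(tup(3,W,5),X) = Y2,  op(e,tup(X,X,3)) = Z.
Bind Y2 := op(tup(3,W,5),X); no other remaining equation mentions Y2.
Bind Z := op(e,tup(X,X,3)); substituting into the one remaining equation that mentions Z gives: op(tup(2,5,op(e,tup(X,X,3))),3) = op(W,3).
Decompose op/2: tup(2,5,op(e,tup(X,X,3))) = W,  3 = 3.
Bind W := tup(2,5,op(e,tup(X,X,3))); no other remaining equation mentions W. Substituting into the earlier binding gives Y2 := op(tup(3,tup(2,5,op(e,tup(X,X,3))),5),X).
Delete trivial equation 3 = 3.
Decompose op/2: e = e,  e = X.
Delete trivial equation e = e.
Bind X := e. Substituting into the earlier bindings gives Y2 := op(tup(3,tup(2,5,op(e,tup(e,e,3))),5),e), Z := op(e,tup(e,e,3)), W := tup(2,5,op(e,tup(e,e,3))).
MGU = { Y2 ↦ op(tup(3,tup(2,5,op(e,tup(e,e,3))),5),e), Z ↦ op(e,tup(e,e,3)), W ↦ tup(2,5,op(e,tup(e,e,3))), X ↦ e }, so Z ↦ op(e,tup(e,e,3)).

op(e,tup(e,e,3))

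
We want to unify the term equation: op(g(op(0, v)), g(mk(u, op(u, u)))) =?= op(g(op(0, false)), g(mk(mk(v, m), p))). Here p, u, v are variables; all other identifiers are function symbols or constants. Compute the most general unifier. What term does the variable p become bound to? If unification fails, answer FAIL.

op(mk(false, m), mk(false, m))

Decompose op/2: g(op(0, v)) =?= g(op(0, false)),  g(mk(u, op(u, u))) =?= g(mk(mk(v, m), p)).
Decompose g/1: op(0, v) =?= op(0, false).
Decompose op/2: 0 =?= 0,  v =?= false.
Delete trivial equation 0 =?= 0.
Bind v := false; substituting into the remaining equation gives: g(mk(u, op(u, u))) =?= g(mk(mk(false, m), p)).
Decompose g/1: mk(u, op(u, u)) =?= mk(mk(false, m), p).
Decompose mk/2: u =?= mk(false, m),  op(u, u) =?= p.
Bind u := mk(false, m); substituting into the remaining equation gives: op(mk(false, m), mk(false, m)) =?= p.
Bind p := op(mk(false, m), mk(false, m)).
MGU = { v ↦ false, u ↦ mk(false, m), p ↦ op(mk(false, m), mk(false, m)) }, so p ↦ op(mk(false, m), mk(false, m)).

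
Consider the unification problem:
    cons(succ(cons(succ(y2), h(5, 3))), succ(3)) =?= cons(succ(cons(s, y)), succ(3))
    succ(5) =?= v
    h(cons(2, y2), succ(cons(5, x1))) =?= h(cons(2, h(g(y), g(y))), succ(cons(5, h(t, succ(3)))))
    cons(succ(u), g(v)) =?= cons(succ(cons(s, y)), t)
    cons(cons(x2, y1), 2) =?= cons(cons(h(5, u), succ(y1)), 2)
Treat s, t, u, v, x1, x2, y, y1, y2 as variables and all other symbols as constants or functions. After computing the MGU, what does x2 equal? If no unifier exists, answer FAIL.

Decompose cons/2: succ(cons(succ(y2), h(5, 3))) =?= succ(cons(s, y)),  succ(3) =?= succ(3).
Decompose succ/1: cons(succ(y2), h(5, 3)) =?= cons(s, y).
Decompose cons/2: succ(y2) =?= s,  h(5, 3) =?= y.
Bind s := succ(y2); substituting into the one remaining equation that mentions s gives: cons(succ(u), g(v)) =?= cons(succ(cons(succ(y2), y)), t).
Bind y := h(5, 3); substituting into the 2 remaining equations that mention y gives: h(cons(2, y2), succ(cons(5, x1))) =?= h(cons(2, h(g(h(5, 3)), g(h(5, 3)))), succ(cons(5, h(t, succ(3))))),  cons(succ(u), g(v)) =?= cons(succ(cons(succ(y2), h(5, 3))), t).
Delete trivial equation succ(3) =?= succ(3).
Bind v := succ(5); substituting into the one remaining equation that mentions v gives: cons(succ(u), g(succ(5))) =?= cons(succ(cons(succ(y2), h(5, 3))), t).
Decompose h/2: cons(2, y2) =?= cons(2, h(g(h(5, 3)), g(h(5, 3)))),  succ(cons(5, x1)) =?= succ(cons(5, h(t, succ(3)))).
Decompose cons/2: 2 =?= 2,  y2 =?= h(g(h(5, 3)), g(h(5, 3))).
Delete trivial equation 2 =?= 2.
Bind y2 := h(g(h(5, 3)), g(h(5, 3))); substituting into the one remaining equation that mentions y2 gives: cons(succ(u), g(succ(5))) =?= cons(succ(cons(succ(h(g(h(5, 3)), g(h(5, 3)))), h(5, 3))), t). Substituting into the earlier binding gives s := succ(h(g(h(5, 3)), g(h(5, 3)))).
Decompose succ/1: cons(5, x1) =?= cons(5, h(t, succ(3))).
Decompose cons/2: 5 =?= 5,  x1 =?= h(t, succ(3)).
Delete trivial equation 5 =?= 5.
Bind x1 := h(t, succ(3)); no other remaining equation mentions x1.
Decompose cons/2: succ(u) =?= succ(cons(succ(h(g(h(5, 3)), g(h(5, 3)))), h(5, 3))),  g(succ(5)) =?= t.
Decompose succ/1: u =?= cons(succ(h(g(h(5, 3)), g(h(5, 3)))), h(5, 3)).
Bind u := cons(succ(h(g(h(5, 3)), g(h(5, 3)))), h(5, 3)); substituting into the one remaining equation that mentions u gives: cons(cons(x2, y1), 2) =?= cons(cons(h(5, cons(succ(h(g(h(5, 3)), g(h(5, 3)))), h(5, 3))), succ(y1)), 2).
Bind t := g(succ(5)); no other remaining equation mentions t. Substituting into the earlier binding gives x1 := h(g(succ(5)), succ(3)).
Decompose cons/2: cons(x2, y1) =?= cons(h(5, cons(succ(h(g(h(5, 3)), g(h(5, 3)))), h(5, 3))), succ(y1)),  2 =?= 2.
Decompose cons/2: x2 =?= h(5, cons(succ(h(g(h(5, 3)), g(h(5, 3)))), h(5, 3))),  y1 =?= succ(y1).
Bind x2 := h(5, cons(succ(h(g(h(5, 3)), g(h(5, 3)))), h(5, 3))); no other remaining equation mentions x2.
Occurs check fails: y1 occurs in succ(y1); the equation y1 =?= succ(y1) has no finite solution.

FAIL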